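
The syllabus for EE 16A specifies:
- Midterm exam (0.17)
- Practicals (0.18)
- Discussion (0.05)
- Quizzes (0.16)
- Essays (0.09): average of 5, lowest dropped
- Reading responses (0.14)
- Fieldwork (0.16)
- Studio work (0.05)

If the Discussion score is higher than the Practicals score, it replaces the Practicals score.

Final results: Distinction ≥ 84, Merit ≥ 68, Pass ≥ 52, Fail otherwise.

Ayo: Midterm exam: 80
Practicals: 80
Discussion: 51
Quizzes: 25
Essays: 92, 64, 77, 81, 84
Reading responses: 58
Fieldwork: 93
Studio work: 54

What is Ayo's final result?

Essays: drop 64 → average of remaining 4 = 334/4 = 83.5
Discussion (51) ≤ Practicals (80), so Practicals stays at 80.
Weighted total:
  Midterm exam 80 × 0.17 = 13.6
  Practicals 80 × 0.18 = 14.4
  Discussion 51 × 0.05 = 2.55
  Quizzes 25 × 0.16 = 4
  Essays 83.5 × 0.09 = 7.515
  Reading responses 58 × 0.14 = 8.12
  Fieldwork 93 × 0.16 = 14.88
  Studio work 54 × 0.05 = 2.7
Sum = 67.765
67.765 is ≥ 52 and < 68 → Pass

Pass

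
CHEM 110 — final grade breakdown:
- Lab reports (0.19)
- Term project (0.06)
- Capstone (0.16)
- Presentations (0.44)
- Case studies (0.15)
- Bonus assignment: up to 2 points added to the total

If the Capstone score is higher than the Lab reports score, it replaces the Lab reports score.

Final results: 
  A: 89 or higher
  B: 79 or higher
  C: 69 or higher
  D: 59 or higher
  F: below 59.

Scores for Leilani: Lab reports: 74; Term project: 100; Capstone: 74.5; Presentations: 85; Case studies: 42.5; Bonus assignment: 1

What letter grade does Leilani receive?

Capstone (74.5) > Lab reports (74), so Lab reports counts as 74.5.
Weighted total:
  Lab reports 74.5 × 0.19 = 14.155
  Term project 100 × 0.06 = 6
  Capstone 74.5 × 0.16 = 11.92
  Presentations 85 × 0.44 = 37.4
  Case studies 42.5 × 0.15 = 6.375
Sum = 75.85
Bonus assignment: 75.85 + 1 = 76.85
76.85 is ≥ 69 and < 79 → C

C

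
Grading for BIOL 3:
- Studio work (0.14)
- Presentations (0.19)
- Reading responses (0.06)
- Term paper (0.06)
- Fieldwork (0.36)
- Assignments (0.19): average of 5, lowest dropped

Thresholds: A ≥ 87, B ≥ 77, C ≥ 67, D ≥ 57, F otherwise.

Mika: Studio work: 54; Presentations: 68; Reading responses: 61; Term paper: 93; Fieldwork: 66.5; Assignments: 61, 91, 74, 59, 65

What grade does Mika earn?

Assignments: drop 59 → average of remaining 4 = 291/4 = 72.75
Weighted total:
  Studio work 54 × 0.14 = 7.56
  Presentations 68 × 0.19 = 12.92
  Reading responses 61 × 0.06 = 3.66
  Term paper 93 × 0.06 = 5.58
  Fieldwork 66.5 × 0.36 = 23.94
  Assignments 72.75 × 0.19 = 13.8225
Sum = 67.4825
67.4825 is ≥ 67 and < 77 → C

C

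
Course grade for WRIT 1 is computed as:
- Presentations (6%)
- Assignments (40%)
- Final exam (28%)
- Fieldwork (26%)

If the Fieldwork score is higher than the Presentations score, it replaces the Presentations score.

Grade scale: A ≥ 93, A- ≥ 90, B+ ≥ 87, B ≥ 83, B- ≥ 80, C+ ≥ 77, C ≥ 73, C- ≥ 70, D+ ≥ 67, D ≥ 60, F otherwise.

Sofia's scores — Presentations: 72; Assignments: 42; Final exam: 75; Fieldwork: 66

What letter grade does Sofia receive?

F

Fieldwork (66) ≤ Presentations (72), so Presentations stays at 72.
Weighted total:
  Presentations 72 × 0.06 = 4.32
  Assignments 42 × 0.4 = 16.8
  Final exam 75 × 0.28 = 21
  Fieldwork 66 × 0.26 = 17.16
Sum = 59.28
59.28 < 60 → F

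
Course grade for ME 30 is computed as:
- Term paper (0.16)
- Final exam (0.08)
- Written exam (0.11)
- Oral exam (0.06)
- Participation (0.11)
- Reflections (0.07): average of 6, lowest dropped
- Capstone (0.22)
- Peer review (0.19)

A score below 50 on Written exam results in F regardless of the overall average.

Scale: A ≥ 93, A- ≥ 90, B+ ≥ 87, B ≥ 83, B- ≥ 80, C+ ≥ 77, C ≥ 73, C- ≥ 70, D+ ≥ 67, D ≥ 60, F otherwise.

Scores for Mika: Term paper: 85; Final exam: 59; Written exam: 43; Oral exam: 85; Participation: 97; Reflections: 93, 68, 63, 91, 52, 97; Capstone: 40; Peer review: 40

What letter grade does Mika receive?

Reflections: drop 52 → average of remaining 5 = 412/5 = 82.4
Written exam score 43 < 50: minimum not met.
Weighted total:
  Term paper 85 × 0.16 = 13.6
  Final exam 59 × 0.08 = 4.72
  Written exam 43 × 0.11 = 4.73
  Oral exam 85 × 0.06 = 5.1
  Participation 97 × 0.11 = 10.67
  Reflections 82.4 × 0.07 = 5.768
  Capstone 40 × 0.22 = 8.8
  Peer review 40 × 0.19 = 7.6
Sum = 60.988
Because the Written exam minimum was not met, the result is F.

F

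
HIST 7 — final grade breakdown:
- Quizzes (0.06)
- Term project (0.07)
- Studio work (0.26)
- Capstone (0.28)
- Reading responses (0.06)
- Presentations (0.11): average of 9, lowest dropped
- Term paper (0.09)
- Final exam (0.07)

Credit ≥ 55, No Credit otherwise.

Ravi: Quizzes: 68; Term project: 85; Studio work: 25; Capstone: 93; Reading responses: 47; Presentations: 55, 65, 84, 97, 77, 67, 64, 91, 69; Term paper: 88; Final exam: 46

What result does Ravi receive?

Credit

Presentations: drop 55 → average of remaining 8 = 614/8 = 76.75
Weighted total:
  Quizzes 68 × 0.06 = 4.08
  Term project 85 × 0.07 = 5.95
  Studio work 25 × 0.26 = 6.5
  Capstone 93 × 0.28 = 26.04
  Reading responses 47 × 0.06 = 2.82
  Presentations 76.75 × 0.11 = 8.4425
  Term paper 88 × 0.09 = 7.92
  Final exam 46 × 0.07 = 3.22
Sum = 64.9725
64.9725 ≥ 55 → Credit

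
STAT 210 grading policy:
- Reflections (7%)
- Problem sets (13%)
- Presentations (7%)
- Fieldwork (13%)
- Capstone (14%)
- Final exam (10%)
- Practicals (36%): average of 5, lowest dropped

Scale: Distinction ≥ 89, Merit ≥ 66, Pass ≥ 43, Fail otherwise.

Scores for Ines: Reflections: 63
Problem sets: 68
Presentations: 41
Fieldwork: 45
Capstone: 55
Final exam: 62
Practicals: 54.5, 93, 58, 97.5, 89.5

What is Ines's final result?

Merit

Practicals: drop 54.5 → average of remaining 4 = 338/4 = 84.5
Weighted total:
  Reflections 63 × 0.07 = 4.41
  Problem sets 68 × 0.13 = 8.84
  Presentations 41 × 0.07 = 2.87
  Fieldwork 45 × 0.13 = 5.85
  Capstone 55 × 0.14 = 7.7
  Final exam 62 × 0.1 = 6.2
  Practicals 84.5 × 0.36 = 30.42
Sum = 66.29
66.29 is ≥ 66 and < 89 → Merit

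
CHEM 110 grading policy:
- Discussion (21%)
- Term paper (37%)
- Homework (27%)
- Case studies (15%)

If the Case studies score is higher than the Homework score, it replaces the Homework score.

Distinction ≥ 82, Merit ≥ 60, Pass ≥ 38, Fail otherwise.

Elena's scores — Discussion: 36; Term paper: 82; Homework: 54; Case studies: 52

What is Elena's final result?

Merit

Case studies (52) ≤ Homework (54), so Homework stays at 54.
Weighted total:
  Discussion 36 × 0.21 = 7.56
  Term paper 82 × 0.37 = 30.34
  Homework 54 × 0.27 = 14.58
  Case studies 52 × 0.15 = 7.8
Sum = 60.28
60.28 is ≥ 60 and < 82 → Merit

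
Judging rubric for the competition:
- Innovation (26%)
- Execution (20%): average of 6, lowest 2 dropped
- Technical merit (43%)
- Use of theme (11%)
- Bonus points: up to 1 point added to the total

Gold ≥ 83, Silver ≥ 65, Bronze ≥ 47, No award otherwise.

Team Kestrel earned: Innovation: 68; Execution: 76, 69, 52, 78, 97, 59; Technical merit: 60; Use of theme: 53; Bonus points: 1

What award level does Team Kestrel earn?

Execution: drop 52, 59 → average of remaining 4 = 320/4 = 80
Weighted total:
  Innovation 68 × 0.26 = 17.68
  Execution 80 × 0.2 = 16
  Technical merit 60 × 0.43 = 25.8
  Use of theme 53 × 0.11 = 5.83
Sum = 65.31
Bonus points: 65.31 + 1 = 66.31
66.31 is ≥ 65 and < 83 → Silver

Silver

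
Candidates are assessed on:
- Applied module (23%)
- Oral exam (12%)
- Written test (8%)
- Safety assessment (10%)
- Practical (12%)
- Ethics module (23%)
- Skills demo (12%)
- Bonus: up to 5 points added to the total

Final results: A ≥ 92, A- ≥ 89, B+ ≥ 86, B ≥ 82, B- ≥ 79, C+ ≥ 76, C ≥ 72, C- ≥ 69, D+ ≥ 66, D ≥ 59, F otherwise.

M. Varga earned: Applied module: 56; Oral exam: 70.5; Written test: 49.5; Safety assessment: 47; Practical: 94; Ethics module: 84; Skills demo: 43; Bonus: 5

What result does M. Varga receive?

Weighted total:
  Applied module 56 × 0.23 = 12.88
  Oral exam 70.5 × 0.12 = 8.46
  Written test 49.5 × 0.08 = 3.96
  Safety assessment 47 × 0.1 = 4.7
  Practical 94 × 0.12 = 11.28
  Ethics module 84 × 0.23 = 19.32
  Skills demo 43 × 0.12 = 5.16
Sum = 65.76
Bonus: 65.76 + 5 = 70.76
70.76 is ≥ 69 and < 72 → C-

C-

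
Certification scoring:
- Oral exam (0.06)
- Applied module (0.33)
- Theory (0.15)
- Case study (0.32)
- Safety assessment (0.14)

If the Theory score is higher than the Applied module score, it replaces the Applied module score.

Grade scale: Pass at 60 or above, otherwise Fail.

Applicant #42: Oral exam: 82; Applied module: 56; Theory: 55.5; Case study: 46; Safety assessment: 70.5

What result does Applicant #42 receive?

Theory (55.5) ≤ Applied module (56), so Applied module stays at 56.
Weighted total:
  Oral exam 82 × 0.06 = 4.92
  Applied module 56 × 0.33 = 18.48
  Theory 55.5 × 0.15 = 8.325
  Case study 46 × 0.32 = 14.72
  Safety assessment 70.5 × 0.14 = 9.87
Sum = 56.315
56.315 < 60 → Fail

Fail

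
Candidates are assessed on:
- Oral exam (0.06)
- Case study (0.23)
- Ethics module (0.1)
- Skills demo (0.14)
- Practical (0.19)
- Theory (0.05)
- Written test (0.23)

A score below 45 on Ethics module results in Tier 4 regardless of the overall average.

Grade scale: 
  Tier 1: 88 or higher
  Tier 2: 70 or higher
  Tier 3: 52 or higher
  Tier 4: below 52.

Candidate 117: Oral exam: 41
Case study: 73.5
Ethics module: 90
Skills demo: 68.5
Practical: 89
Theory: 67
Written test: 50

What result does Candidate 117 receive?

Tier 3

Ethics module score 90 ≥ 45: minimum met.
Weighted total:
  Oral exam 41 × 0.06 = 2.46
  Case study 73.5 × 0.23 = 16.905
  Ethics module 90 × 0.1 = 9
  Skills demo 68.5 × 0.14 = 9.59
  Practical 89 × 0.19 = 16.91
  Theory 67 × 0.05 = 3.35
  Written test 50 × 0.23 = 11.5
Sum = 69.715
69.715 is ≥ 52 and < 70 → Tier 3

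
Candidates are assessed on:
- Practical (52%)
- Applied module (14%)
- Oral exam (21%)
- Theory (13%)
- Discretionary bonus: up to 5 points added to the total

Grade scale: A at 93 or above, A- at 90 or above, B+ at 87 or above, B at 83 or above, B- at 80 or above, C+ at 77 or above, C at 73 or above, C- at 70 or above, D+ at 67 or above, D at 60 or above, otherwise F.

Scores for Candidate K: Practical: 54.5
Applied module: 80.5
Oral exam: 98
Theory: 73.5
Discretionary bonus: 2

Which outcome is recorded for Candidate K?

C-

Weighted total:
  Practical 54.5 × 0.52 = 28.34
  Applied module 80.5 × 0.14 = 11.27
  Oral exam 98 × 0.21 = 20.58
  Theory 73.5 × 0.13 = 9.555
Sum = 69.745
Discretionary bonus: 69.745 + 2 = 71.745
71.745 is ≥ 70 and < 73 → C-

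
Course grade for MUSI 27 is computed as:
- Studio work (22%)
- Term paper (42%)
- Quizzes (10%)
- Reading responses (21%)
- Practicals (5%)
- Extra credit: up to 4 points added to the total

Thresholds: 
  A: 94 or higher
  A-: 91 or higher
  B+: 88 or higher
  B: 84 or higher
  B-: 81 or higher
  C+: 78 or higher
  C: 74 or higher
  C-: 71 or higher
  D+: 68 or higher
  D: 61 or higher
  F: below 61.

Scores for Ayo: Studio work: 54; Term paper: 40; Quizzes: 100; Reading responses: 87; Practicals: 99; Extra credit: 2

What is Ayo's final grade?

Weighted total:
  Studio work 54 × 0.22 = 11.88
  Term paper 40 × 0.42 = 16.8
  Quizzes 100 × 0.1 = 10
  Reading responses 87 × 0.21 = 18.27
  Practicals 99 × 0.05 = 4.95
Sum = 61.9
Extra credit: 61.9 + 2 = 63.9
63.9 is ≥ 61 and < 68 → D

D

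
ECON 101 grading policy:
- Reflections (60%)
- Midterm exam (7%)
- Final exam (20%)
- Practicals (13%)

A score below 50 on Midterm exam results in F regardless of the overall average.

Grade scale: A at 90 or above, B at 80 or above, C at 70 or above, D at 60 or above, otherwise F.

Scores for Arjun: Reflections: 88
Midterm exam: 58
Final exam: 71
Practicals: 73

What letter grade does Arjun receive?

Midterm exam score 58 ≥ 50: minimum met.
Weighted total:
  Reflections 88 × 0.6 = 52.8
  Midterm exam 58 × 0.07 = 4.06
  Final exam 71 × 0.2 = 14.2
  Practicals 73 × 0.13 = 9.49
Sum = 80.55
80.55 is ≥ 80 and < 90 → B

B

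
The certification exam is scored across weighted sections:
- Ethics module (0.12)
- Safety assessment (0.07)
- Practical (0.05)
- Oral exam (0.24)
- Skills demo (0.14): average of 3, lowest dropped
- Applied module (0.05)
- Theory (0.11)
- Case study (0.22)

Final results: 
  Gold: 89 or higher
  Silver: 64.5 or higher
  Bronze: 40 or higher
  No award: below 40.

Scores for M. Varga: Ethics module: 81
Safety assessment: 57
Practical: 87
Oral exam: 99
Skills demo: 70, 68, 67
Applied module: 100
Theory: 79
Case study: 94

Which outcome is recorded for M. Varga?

Skills demo: drop 67 → average of remaining 2 = 138/2 = 69
Weighted total:
  Ethics module 81 × 0.12 = 9.72
  Safety assessment 57 × 0.07 = 3.99
  Practical 87 × 0.05 = 4.35
  Oral exam 99 × 0.24 = 23.76
  Skills demo 69 × 0.14 = 9.66
  Applied module 100 × 0.05 = 5
  Theory 79 × 0.11 = 8.69
  Case study 94 × 0.22 = 20.68
Sum = 85.85
85.85 is ≥ 64.5 and < 89 → Silver

Silver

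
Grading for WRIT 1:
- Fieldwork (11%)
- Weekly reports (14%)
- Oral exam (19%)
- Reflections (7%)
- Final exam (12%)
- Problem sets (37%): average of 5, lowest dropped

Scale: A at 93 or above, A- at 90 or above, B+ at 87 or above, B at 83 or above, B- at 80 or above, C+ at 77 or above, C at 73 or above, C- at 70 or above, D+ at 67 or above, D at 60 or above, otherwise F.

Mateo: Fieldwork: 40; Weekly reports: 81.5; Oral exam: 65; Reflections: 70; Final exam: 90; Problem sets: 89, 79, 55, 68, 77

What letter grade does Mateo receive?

Problem sets: drop 55 → average of remaining 4 = 313/4 = 78.25
Weighted total:
  Fieldwork 40 × 0.11 = 4.4
  Weekly reports 81.5 × 0.14 = 11.41
  Oral exam 65 × 0.19 = 12.35
  Reflections 70 × 0.07 = 4.9
  Final exam 90 × 0.12 = 10.8
  Problem sets 78.25 × 0.37 = 28.9525
Sum = 72.8125
72.8125 is ≥ 70 and < 73 → C-

C-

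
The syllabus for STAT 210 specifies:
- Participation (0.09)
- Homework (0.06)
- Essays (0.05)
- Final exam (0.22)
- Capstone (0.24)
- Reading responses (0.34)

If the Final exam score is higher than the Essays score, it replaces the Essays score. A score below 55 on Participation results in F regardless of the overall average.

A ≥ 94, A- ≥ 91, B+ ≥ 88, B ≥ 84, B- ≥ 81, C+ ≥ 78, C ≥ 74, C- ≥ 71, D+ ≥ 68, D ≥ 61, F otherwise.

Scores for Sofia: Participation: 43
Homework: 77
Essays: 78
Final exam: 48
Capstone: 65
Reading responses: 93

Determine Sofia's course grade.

F

Final exam (48) ≤ Essays (78), so Essays stays at 78.
Participation score 43 < 55: minimum not met.
Weighted total:
  Participation 43 × 0.09 = 3.87
  Homework 77 × 0.06 = 4.62
  Essays 78 × 0.05 = 3.9
  Final exam 48 × 0.22 = 10.56
  Capstone 65 × 0.24 = 15.6
  Reading responses 93 × 0.34 = 31.62
Sum = 70.17
Because the Participation minimum was not met, the result is F.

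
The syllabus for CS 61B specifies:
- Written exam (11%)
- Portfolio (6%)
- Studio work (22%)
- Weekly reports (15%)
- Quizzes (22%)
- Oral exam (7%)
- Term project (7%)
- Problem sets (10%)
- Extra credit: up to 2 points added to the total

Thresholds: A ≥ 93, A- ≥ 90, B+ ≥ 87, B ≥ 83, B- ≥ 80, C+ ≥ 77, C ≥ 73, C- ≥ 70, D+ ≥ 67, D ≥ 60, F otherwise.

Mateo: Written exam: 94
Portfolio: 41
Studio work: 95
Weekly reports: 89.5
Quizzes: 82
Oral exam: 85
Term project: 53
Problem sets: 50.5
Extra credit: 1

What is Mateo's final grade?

B-

Weighted total:
  Written exam 94 × 0.11 = 10.34
  Portfolio 41 × 0.06 = 2.46
  Studio work 95 × 0.22 = 20.9
  Weekly reports 89.5 × 0.15 = 13.425
  Quizzes 82 × 0.22 = 18.04
  Oral exam 85 × 0.07 = 5.95
  Term project 53 × 0.07 = 3.71
  Problem sets 50.5 × 0.1 = 5.05
Sum = 79.875
Extra credit: 79.875 + 1 = 80.875
80.875 is ≥ 80 and < 83 → B-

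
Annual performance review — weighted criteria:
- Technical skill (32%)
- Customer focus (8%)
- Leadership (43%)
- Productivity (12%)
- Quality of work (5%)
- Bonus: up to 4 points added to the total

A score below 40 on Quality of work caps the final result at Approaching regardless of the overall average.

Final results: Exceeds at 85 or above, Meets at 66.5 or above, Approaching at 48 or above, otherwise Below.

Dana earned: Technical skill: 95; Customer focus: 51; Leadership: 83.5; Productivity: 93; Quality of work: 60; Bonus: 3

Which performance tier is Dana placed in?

Quality of work score 60 ≥ 40: minimum met.
Weighted total:
  Technical skill 95 × 0.32 = 30.4
  Customer focus 51 × 0.08 = 4.08
  Leadership 83.5 × 0.43 = 35.905
  Productivity 93 × 0.12 = 11.16
  Quality of work 60 × 0.05 = 3
Sum = 84.545
Bonus: 84.545 + 3 = 87.545
87.545 ≥ 85 → Exceeds

Exceeds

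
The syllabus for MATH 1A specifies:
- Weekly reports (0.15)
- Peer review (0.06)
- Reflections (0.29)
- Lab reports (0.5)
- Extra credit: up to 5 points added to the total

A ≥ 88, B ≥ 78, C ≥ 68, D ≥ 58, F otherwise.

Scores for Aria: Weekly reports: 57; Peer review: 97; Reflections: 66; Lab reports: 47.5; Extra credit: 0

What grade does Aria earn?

Weighted total:
  Weekly reports 57 × 0.15 = 8.55
  Peer review 97 × 0.06 = 5.82
  Reflections 66 × 0.29 = 19.14
  Lab reports 47.5 × 0.5 = 23.75
Sum = 57.26
Extra credit: 57.26 + 0 = 57.26
57.26 < 58 → F

F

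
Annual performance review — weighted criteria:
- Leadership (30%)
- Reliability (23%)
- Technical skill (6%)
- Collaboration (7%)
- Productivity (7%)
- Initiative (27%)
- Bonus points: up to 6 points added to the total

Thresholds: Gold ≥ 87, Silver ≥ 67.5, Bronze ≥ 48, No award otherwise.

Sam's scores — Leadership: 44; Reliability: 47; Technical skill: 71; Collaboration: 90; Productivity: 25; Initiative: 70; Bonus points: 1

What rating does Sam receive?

Bronze

Weighted total:
  Leadership 44 × 0.3 = 13.2
  Reliability 47 × 0.23 = 10.81
  Technical skill 71 × 0.06 = 4.26
  Collaboration 90 × 0.07 = 6.3
  Productivity 25 × 0.07 = 1.75
  Initiative 70 × 0.27 = 18.9
Sum = 55.22
Bonus points: 55.22 + 1 = 56.22
56.22 is ≥ 48 and < 67.5 → Bronze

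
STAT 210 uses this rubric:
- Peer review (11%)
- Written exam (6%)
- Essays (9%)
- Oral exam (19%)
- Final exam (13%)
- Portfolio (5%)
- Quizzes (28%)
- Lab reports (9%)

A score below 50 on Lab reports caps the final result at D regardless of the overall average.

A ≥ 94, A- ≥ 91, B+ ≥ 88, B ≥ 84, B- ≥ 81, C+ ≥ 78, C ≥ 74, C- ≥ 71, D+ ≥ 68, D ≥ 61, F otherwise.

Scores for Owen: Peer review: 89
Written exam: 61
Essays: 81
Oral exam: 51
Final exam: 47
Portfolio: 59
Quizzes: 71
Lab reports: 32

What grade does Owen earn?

Lab reports score 32 < 50: minimum not met.
Weighted total:
  Peer review 89 × 0.11 = 9.79
  Written exam 61 × 0.06 = 3.66
  Essays 81 × 0.09 = 7.29
  Oral exam 51 × 0.19 = 9.69
  Final exam 47 × 0.13 = 6.11
  Portfolio 59 × 0.05 = 2.95
  Quizzes 71 × 0.28 = 19.88
  Lab reports 32 × 0.09 = 2.88
Sum = 62.25
62.25 would be D; cap at D applies → D.

D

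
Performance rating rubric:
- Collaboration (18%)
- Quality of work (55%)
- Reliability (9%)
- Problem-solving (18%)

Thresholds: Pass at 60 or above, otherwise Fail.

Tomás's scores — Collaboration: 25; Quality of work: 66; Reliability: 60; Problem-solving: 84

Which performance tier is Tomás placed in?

Pass

Weighted total:
  Collaboration 25 × 0.18 = 4.5
  Quality of work 66 × 0.55 = 36.3
  Reliability 60 × 0.09 = 5.4
  Problem-solving 84 × 0.18 = 15.12
Sum = 61.32
61.32 ≥ 60 → Pass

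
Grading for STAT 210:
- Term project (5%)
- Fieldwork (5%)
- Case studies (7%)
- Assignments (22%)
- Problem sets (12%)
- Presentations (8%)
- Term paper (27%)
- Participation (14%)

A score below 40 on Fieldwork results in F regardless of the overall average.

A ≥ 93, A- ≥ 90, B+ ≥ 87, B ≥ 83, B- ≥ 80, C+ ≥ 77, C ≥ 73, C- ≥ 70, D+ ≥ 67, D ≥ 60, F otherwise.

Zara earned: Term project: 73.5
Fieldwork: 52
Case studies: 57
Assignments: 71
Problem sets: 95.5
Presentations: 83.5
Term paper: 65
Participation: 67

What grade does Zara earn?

C-

Fieldwork score 52 ≥ 40: minimum met.
Weighted total:
  Term project 73.5 × 0.05 = 3.675
  Fieldwork 52 × 0.05 = 2.6
  Case studies 57 × 0.07 = 3.99
  Assignments 71 × 0.22 = 15.62
  Problem sets 95.5 × 0.12 = 11.46
  Presentations 83.5 × 0.08 = 6.68
  Term paper 65 × 0.27 = 17.55
  Participation 67 × 0.14 = 9.38
Sum = 70.955
70.955 is ≥ 70 and < 73 → C-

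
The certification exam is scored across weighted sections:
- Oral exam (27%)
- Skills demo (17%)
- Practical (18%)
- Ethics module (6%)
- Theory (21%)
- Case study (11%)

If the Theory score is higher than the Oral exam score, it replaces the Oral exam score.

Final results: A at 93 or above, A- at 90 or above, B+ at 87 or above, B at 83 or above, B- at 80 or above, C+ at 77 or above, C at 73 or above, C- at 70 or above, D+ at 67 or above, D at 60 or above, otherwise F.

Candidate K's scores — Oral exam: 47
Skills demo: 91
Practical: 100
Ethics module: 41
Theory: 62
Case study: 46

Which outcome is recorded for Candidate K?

C-

Theory (62) > Oral exam (47), so Oral exam counts as 62.
Weighted total:
  Oral exam 62 × 0.27 = 16.74
  Skills demo 91 × 0.17 = 15.47
  Practical 100 × 0.18 = 18
  Ethics module 41 × 0.06 = 2.46
  Theory 62 × 0.21 = 13.02
  Case study 46 × 0.11 = 5.06
Sum = 70.75
70.75 is ≥ 70 and < 73 → C-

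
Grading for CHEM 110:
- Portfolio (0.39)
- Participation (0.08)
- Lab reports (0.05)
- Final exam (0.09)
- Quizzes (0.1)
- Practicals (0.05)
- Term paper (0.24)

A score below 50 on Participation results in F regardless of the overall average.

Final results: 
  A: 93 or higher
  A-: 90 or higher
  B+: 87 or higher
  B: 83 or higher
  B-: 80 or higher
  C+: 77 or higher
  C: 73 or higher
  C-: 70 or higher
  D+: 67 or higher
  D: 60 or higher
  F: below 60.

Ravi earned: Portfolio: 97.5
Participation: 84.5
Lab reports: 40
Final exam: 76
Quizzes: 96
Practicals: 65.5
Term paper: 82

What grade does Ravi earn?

B

Participation score 84.5 ≥ 50: minimum met.
Weighted total:
  Portfolio 97.5 × 0.39 = 38.025
  Participation 84.5 × 0.08 = 6.76
  Lab reports 40 × 0.05 = 2
  Final exam 76 × 0.09 = 6.84
  Quizzes 96 × 0.1 = 9.6
  Practicals 65.5 × 0.05 = 3.275
  Term paper 82 × 0.24 = 19.68
Sum = 86.18
86.18 is ≥ 83 and < 87 → B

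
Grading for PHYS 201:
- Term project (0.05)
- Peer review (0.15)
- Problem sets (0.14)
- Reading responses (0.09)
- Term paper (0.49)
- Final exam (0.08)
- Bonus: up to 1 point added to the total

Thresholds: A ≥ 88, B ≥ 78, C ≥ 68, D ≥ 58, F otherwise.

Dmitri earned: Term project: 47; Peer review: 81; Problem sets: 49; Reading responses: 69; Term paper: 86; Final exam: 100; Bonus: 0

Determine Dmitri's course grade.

Weighted total:
  Term project 47 × 0.05 = 2.35
  Peer review 81 × 0.15 = 12.15
  Problem sets 49 × 0.14 = 6.86
  Reading responses 69 × 0.09 = 6.21
  Term paper 86 × 0.49 = 42.14
  Final exam 100 × 0.08 = 8
Sum = 77.71
Bonus: 77.71 + 0 = 77.71
77.71 is ≥ 68 and < 78 → C

C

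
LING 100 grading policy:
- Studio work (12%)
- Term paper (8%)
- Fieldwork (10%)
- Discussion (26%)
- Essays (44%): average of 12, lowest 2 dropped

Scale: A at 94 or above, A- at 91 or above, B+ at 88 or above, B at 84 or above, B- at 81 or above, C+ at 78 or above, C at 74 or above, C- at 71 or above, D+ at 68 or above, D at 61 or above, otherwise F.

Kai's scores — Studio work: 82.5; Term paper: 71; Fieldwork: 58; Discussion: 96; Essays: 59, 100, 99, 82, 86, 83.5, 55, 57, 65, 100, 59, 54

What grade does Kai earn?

B-

Essays: drop 54, 55 → average of remaining 10 = 790.5/10 = 79.05
Weighted total:
  Studio work 82.5 × 0.12 = 9.9
  Term paper 71 × 0.08 = 5.68
  Fieldwork 58 × 0.1 = 5.8
  Discussion 96 × 0.26 = 24.96
  Essays 79.05 × 0.44 = 34.782
Sum = 81.122
81.122 is ≥ 81 and < 84 → B-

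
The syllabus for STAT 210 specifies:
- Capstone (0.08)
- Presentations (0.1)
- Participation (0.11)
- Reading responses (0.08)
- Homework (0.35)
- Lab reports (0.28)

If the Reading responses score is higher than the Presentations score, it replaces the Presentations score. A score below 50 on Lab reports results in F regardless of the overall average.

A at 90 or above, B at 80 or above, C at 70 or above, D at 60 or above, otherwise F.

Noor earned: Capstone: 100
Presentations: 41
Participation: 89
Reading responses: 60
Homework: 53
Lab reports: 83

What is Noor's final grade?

C

Reading responses (60) > Presentations (41), so Presentations counts as 60.
Lab reports score 83 ≥ 50: minimum met.
Weighted total:
  Capstone 100 × 0.08 = 8
  Presentations 60 × 0.1 = 6
  Participation 89 × 0.11 = 9.79
  Reading responses 60 × 0.08 = 4.8
  Homework 53 × 0.35 = 18.55
  Lab reports 83 × 0.28 = 23.24
Sum = 70.38
70.38 is ≥ 70 and < 80 → C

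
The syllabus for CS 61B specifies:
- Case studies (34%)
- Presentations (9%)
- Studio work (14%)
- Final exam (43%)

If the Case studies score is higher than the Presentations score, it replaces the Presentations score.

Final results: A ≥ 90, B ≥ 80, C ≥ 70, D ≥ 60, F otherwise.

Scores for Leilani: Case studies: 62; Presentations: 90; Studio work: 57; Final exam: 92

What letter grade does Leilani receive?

C

Case studies (62) ≤ Presentations (90), so Presentations stays at 90.
Weighted total:
  Case studies 62 × 0.34 = 21.08
  Presentations 90 × 0.09 = 8.1
  Studio work 57 × 0.14 = 7.98
  Final exam 92 × 0.43 = 39.56
Sum = 76.72
76.72 is ≥ 70 and < 80 → C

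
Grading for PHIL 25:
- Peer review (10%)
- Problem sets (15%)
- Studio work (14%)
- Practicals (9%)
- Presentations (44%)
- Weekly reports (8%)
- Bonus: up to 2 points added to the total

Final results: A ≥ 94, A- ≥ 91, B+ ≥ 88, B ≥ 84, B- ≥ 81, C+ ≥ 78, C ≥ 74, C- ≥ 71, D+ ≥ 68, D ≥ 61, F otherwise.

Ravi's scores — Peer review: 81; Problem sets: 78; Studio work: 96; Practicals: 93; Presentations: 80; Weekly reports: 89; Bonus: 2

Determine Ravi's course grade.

Weighted total:
  Peer review 81 × 0.1 = 8.1
  Problem sets 78 × 0.15 = 11.7
  Studio work 96 × 0.14 = 13.44
  Practicals 93 × 0.09 = 8.37
  Presentations 80 × 0.44 = 35.2
  Weekly reports 89 × 0.08 = 7.12
Sum = 83.93
Bonus: 83.93 + 2 = 85.93
85.93 is ≥ 84 and < 88 → B

B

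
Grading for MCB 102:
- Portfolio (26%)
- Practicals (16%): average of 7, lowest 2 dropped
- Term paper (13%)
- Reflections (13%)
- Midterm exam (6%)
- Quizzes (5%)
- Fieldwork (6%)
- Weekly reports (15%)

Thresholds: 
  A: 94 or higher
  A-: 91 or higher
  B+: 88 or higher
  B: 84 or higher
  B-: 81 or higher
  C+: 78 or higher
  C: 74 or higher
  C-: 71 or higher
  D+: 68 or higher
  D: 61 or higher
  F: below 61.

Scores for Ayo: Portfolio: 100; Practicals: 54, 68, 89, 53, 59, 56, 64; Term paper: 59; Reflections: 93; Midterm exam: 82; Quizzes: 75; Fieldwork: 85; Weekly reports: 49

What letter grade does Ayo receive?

Practicals: drop 53, 54 → average of remaining 5 = 336/5 = 67.2
Weighted total:
  Portfolio 100 × 0.26 = 26
  Practicals 67.2 × 0.16 = 10.752
  Term paper 59 × 0.13 = 7.67
  Reflections 93 × 0.13 = 12.09
  Midterm exam 82 × 0.06 = 4.92
  Quizzes 75 × 0.05 = 3.75
  Fieldwork 85 × 0.06 = 5.1
  Weekly reports 49 × 0.15 = 7.35
Sum = 77.632
77.632 is ≥ 74 and < 78 → C

C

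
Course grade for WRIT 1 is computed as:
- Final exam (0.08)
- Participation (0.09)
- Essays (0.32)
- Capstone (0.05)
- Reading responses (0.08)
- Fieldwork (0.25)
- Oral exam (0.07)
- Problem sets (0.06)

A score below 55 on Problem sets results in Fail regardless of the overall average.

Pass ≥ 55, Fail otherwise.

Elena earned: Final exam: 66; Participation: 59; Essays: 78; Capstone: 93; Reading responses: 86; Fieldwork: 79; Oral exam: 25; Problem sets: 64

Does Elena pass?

Problem sets score 64 ≥ 55: minimum met.
Weighted total:
  Final exam 66 × 0.08 = 5.28
  Participation 59 × 0.09 = 5.31
  Essays 78 × 0.32 = 24.96
  Capstone 93 × 0.05 = 4.65
  Reading responses 86 × 0.08 = 6.88
  Fieldwork 79 × 0.25 = 19.75
  Oral exam 25 × 0.07 = 1.75
  Problem sets 64 × 0.06 = 3.84
Sum = 72.42
72.42 ≥ 55 → Pass

Pass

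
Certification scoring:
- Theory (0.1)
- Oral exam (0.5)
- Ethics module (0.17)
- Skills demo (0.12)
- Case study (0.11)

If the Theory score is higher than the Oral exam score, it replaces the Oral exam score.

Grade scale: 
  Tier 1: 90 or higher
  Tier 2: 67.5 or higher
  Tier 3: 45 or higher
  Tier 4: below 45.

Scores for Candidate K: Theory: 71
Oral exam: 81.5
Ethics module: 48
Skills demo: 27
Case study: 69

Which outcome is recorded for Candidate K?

Theory (71) ≤ Oral exam (81.5), so Oral exam stays at 81.5.
Weighted total:
  Theory 71 × 0.1 = 7.1
  Oral exam 81.5 × 0.5 = 40.75
  Ethics module 48 × 0.17 = 8.16
  Skills demo 27 × 0.12 = 3.24
  Case study 69 × 0.11 = 7.59
Sum = 66.84
66.84 is ≥ 45 and < 67.5 → Tier 3

Tier 3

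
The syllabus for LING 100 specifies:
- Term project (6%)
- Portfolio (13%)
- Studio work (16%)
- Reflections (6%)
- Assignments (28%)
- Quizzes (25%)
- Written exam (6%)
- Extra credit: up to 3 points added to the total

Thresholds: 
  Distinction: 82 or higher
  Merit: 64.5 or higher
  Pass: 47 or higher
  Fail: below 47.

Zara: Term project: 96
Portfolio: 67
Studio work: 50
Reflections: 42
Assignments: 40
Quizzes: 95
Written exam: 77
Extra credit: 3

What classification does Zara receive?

Weighted total:
  Term project 96 × 0.06 = 5.76
  Portfolio 67 × 0.13 = 8.71
  Studio work 50 × 0.16 = 8
  Reflections 42 × 0.06 = 2.52
  Assignments 40 × 0.28 = 11.2
  Quizzes 95 × 0.25 = 23.75
  Written exam 77 × 0.06 = 4.62
Sum = 64.56
Extra credit: 64.56 + 3 = 67.56
67.56 is ≥ 64.5 and < 82 → Merit

Merit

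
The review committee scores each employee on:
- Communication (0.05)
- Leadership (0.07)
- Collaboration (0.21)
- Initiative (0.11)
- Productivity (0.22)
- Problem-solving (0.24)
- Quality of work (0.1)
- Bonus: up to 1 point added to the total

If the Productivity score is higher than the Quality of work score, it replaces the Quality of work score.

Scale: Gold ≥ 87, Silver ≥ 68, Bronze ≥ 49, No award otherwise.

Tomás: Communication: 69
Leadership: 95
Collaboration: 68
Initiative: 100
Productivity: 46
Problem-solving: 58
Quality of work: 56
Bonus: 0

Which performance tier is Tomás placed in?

Productivity (46) ≤ Quality of work (56), so Quality of work stays at 56.
Weighted total:
  Communication 69 × 0.05 = 3.45
  Leadership 95 × 0.07 = 6.65
  Collaboration 68 × 0.21 = 14.28
  Initiative 100 × 0.11 = 11
  Productivity 46 × 0.22 = 10.12
  Problem-solving 58 × 0.24 = 13.92
  Quality of work 56 × 0.1 = 5.6
Sum = 65.02
Bonus: 65.02 + 0 = 65.02
65.02 is ≥ 49 and < 68 → Bronze

Bronze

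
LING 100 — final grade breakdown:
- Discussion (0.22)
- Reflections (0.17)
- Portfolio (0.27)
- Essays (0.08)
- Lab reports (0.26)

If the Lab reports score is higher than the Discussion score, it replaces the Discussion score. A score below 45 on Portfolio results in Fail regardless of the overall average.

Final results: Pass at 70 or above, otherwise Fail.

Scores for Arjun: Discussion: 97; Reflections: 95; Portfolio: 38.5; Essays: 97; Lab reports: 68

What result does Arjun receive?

Lab reports (68) ≤ Discussion (97), so Discussion stays at 97.
Portfolio score 38.5 < 45: minimum not met.
Weighted total:
  Discussion 97 × 0.22 = 21.34
  Reflections 95 × 0.17 = 16.15
  Portfolio 38.5 × 0.27 = 10.395
  Essays 97 × 0.08 = 7.76
  Lab reports 68 × 0.26 = 17.68
Sum = 73.325
Because the Portfolio minimum was not met, the result is Fail.

Fail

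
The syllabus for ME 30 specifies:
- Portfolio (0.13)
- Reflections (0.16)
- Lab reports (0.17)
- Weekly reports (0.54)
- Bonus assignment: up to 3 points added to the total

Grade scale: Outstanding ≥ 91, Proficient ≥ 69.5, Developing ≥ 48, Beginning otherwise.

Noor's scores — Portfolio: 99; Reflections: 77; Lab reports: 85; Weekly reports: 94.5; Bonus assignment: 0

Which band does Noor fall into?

Weighted total:
  Portfolio 99 × 0.13 = 12.87
  Reflections 77 × 0.16 = 12.32
  Lab reports 85 × 0.17 = 14.45
  Weekly reports 94.5 × 0.54 = 51.03
Sum = 90.67
Bonus assignment: 90.67 + 0 = 90.67
90.67 is ≥ 69.5 and < 91 → Proficient

Proficient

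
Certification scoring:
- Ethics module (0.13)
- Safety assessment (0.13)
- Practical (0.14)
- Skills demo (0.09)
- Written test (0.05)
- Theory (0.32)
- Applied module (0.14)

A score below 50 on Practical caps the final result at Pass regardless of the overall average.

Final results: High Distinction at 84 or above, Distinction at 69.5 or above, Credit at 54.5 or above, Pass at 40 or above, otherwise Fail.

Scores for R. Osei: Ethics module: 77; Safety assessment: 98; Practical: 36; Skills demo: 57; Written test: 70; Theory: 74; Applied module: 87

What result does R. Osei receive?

Pass

Practical score 36 < 50: minimum not met.
Weighted total:
  Ethics module 77 × 0.13 = 10.01
  Safety assessment 98 × 0.13 = 12.74
  Practical 36 × 0.14 = 5.04
  Skills demo 57 × 0.09 = 5.13
  Written test 70 × 0.05 = 3.5
  Theory 74 × 0.32 = 23.68
  Applied module 87 × 0.14 = 12.18
Sum = 72.28
72.28 would be Distinction; cap at Pass applies → Pass.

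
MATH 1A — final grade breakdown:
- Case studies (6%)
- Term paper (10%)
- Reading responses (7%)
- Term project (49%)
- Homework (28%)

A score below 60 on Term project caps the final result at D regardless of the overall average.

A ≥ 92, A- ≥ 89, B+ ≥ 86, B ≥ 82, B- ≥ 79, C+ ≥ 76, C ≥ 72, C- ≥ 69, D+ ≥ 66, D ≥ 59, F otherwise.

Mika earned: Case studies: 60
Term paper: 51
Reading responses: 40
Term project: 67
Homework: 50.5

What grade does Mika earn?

F

Term project score 67 ≥ 60: minimum met.
Weighted total:
  Case studies 60 × 0.06 = 3.6
  Term paper 51 × 0.1 = 5.1
  Reading responses 40 × 0.07 = 2.8
  Term project 67 × 0.49 = 32.83
  Homework 50.5 × 0.28 = 14.14
Sum = 58.47
58.47 < 59 → F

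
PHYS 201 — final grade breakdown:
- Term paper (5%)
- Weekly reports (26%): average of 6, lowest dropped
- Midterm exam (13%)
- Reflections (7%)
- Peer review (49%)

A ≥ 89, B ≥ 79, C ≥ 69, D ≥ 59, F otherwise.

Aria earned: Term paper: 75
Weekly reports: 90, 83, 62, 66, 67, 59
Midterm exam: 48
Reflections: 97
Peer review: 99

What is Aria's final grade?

Weekly reports: drop 59 → average of remaining 5 = 368/5 = 73.6
Weighted total:
  Term paper 75 × 0.05 = 3.75
  Weekly reports 73.6 × 0.26 = 19.136
  Midterm exam 48 × 0.13 = 6.24
  Reflections 97 × 0.07 = 6.79
  Peer review 99 × 0.49 = 48.51
Sum = 84.426
84.426 is ≥ 79 and < 89 → B

B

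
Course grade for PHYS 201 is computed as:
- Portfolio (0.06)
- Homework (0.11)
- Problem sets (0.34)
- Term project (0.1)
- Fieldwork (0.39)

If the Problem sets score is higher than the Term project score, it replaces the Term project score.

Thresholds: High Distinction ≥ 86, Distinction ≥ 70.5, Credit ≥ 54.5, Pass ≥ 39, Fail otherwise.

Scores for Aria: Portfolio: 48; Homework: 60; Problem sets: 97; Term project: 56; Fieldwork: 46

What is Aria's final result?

Credit

Problem sets (97) > Term project (56), so Term project counts as 97.
Weighted total:
  Portfolio 48 × 0.06 = 2.88
  Homework 60 × 0.11 = 6.6
  Problem sets 97 × 0.34 = 32.98
  Term project 97 × 0.1 = 9.7
  Fieldwork 46 × 0.39 = 17.94
Sum = 70.1
70.1 is ≥ 54.5 and < 70.5 → Credit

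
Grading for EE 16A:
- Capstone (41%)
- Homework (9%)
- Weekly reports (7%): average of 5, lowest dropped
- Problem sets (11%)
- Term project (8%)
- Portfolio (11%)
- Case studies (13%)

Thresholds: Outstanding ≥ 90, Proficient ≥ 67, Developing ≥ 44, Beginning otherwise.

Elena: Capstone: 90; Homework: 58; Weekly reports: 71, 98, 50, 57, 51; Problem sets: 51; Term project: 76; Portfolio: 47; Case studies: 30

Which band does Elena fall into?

Weekly reports: drop 50 → average of remaining 4 = 277/4 = 69.25
Weighted total:
  Capstone 90 × 0.41 = 36.9
  Homework 58 × 0.09 = 5.22
  Weekly reports 69.25 × 0.07 = 4.8475
  Problem sets 51 × 0.11 = 5.61
  Term project 76 × 0.08 = 6.08
  Portfolio 47 × 0.11 = 5.17
  Case studies 30 × 0.13 = 3.9
Sum = 67.7275
67.7275 is ≥ 67 and < 90 → Proficient

Proficient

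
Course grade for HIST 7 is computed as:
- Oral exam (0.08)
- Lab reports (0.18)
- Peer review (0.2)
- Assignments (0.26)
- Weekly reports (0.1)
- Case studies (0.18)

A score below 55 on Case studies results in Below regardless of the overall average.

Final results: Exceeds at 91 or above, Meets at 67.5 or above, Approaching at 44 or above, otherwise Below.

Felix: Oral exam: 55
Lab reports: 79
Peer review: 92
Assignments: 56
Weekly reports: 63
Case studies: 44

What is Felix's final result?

Below

Case studies score 44 < 55: minimum not met.
Weighted total:
  Oral exam 55 × 0.08 = 4.4
  Lab reports 79 × 0.18 = 14.22
  Peer review 92 × 0.2 = 18.4
  Assignments 56 × 0.26 = 14.56
  Weekly reports 63 × 0.1 = 6.3
  Case studies 44 × 0.18 = 7.92
Sum = 65.8
Because the Case studies minimum was not met, the result is Below.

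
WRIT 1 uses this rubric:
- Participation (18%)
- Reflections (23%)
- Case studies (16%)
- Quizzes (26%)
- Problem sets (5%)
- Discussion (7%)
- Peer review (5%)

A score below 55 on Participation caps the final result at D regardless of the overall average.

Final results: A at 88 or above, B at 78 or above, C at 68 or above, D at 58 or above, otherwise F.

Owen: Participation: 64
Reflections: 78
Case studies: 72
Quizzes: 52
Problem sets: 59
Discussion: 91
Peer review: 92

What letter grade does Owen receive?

C

Participation score 64 ≥ 55: minimum met.
Weighted total:
  Participation 64 × 0.18 = 11.52
  Reflections 78 × 0.23 = 17.94
  Case studies 72 × 0.16 = 11.52
  Quizzes 52 × 0.26 = 13.52
  Problem sets 59 × 0.05 = 2.95
  Discussion 91 × 0.07 = 6.37
  Peer review 92 × 0.05 = 4.6
Sum = 68.42
68.42 is ≥ 68 and < 78 → C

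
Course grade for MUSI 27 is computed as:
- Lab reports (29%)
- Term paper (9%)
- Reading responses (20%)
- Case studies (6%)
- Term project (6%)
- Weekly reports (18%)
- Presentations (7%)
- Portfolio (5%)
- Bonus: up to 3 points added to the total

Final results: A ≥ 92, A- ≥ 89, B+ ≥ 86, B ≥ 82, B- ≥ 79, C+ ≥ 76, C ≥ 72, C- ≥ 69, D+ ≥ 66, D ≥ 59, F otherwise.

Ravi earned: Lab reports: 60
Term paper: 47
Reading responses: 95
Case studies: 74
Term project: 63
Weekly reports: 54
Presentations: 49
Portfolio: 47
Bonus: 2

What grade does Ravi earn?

Weighted total:
  Lab reports 60 × 0.29 = 17.4
  Term paper 47 × 0.09 = 4.23
  Reading responses 95 × 0.2 = 19
  Case studies 74 × 0.06 = 4.44
  Term project 63 × 0.06 = 3.78
  Weekly reports 54 × 0.18 = 9.72
  Presentations 49 × 0.07 = 3.43
  Portfolio 47 × 0.05 = 2.35
Sum = 64.35
Bonus: 64.35 + 2 = 66.35
66.35 is ≥ 66 and < 69 → D+

D+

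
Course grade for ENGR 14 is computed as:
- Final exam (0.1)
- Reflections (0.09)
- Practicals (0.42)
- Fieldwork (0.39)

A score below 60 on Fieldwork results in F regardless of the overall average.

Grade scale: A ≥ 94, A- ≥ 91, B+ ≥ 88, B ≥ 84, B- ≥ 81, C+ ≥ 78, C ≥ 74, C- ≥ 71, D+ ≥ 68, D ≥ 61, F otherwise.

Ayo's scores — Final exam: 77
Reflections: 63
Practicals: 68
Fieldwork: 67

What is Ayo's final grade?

D+

Fieldwork score 67 ≥ 60: minimum met.
Weighted total:
  Final exam 77 × 0.1 = 7.7
  Reflections 63 × 0.09 = 5.67
  Practicals 68 × 0.42 = 28.56
  Fieldwork 67 × 0.39 = 26.13
Sum = 68.06
68.06 is ≥ 68 and < 71 → D+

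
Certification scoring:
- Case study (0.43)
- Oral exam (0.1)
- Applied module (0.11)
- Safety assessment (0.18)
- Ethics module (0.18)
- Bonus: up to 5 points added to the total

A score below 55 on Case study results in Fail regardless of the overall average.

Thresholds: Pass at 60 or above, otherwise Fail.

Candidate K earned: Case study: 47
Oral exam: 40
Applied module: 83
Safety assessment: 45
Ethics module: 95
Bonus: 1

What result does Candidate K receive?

Case study score 47 < 55: minimum not met.
Weighted total:
  Case study 47 × 0.43 = 20.21
  Oral exam 40 × 0.1 = 4
  Applied module 83 × 0.11 = 9.13
  Safety assessment 45 × 0.18 = 8.1
  Ethics module 95 × 0.18 = 17.1
Sum = 58.54
Bonus: 58.54 + 1 = 59.54
Because the Case study minimum was not met, the result is Fail.

Fail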